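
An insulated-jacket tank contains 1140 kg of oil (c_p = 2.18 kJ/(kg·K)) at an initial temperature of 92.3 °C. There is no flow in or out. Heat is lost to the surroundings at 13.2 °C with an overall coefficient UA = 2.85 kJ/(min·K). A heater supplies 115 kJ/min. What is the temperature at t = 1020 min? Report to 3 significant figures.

65.6 °C

First-law balance (no shaft work): M c_p dT/dt = −UA(T − T_amb) + Q̇.
dT/dt = (T_ss − T)/τ with T_ss = T_amb + Q̇/UA = 13.2 + 115/2.85 = 53.551 °C, τ = M c_p/UA = 1140·2.18/2.85 = 872.00 min.
Integrating: T(t) = T_ss + (T₀ − T_ss) e^(−t/τ).
T(1020) = 53.551 + (38.749)·0.31045 = 65.581 °C.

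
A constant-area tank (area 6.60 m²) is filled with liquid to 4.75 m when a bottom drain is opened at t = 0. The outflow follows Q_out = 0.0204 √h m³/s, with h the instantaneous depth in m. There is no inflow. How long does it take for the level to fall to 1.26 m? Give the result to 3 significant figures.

With no inflow, A dh/dt = −0.0204 √h.
Separate and integrate: 2(√h − √h₀) = −(0.0204/A) t.
t = 2A(√h₀ − √h)/0.0204 = 2·6.60·(√4.75 − √1.26)/0.0204
  = 13.200 × (2.1794 − 1.1225) / 0.0204 = 683.91 s.

684 s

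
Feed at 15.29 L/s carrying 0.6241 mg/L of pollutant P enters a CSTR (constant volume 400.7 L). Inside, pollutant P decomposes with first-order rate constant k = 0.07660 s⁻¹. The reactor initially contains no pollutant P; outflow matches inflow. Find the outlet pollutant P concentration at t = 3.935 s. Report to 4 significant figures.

Accumulation = in − out − consumed: V dC/dt = Q C_in − Q C − k V C.
This is linear with rate a = Q/V + k = 0.114758 s⁻¹.
C_ss = Q C_in/(Q + kV) = 0.207519 mg/L; C(t) = C_ss + (C₀ − C_ss) e^(−a t).
C(3.935) = 0.207519 + (-0.207519)·e^(−0.114758·3.935) = 0.207519 + (-0.207519)·0.636626 = 0.0754072 mg/L.

0.07541 mg/L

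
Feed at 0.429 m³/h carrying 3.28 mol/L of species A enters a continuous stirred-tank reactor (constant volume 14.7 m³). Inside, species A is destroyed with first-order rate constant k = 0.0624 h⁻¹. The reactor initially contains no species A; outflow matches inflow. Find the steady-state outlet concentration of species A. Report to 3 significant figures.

1.05 mol/L

Species balance: V dC/dt = Q C_in − Q C − k V C.
At steady state: 0 = Q C_in − (Q + kV) C_ss, so C_ss = Q C_in/(Q + kV).
C_ss = 0.429·3.28/(0.429 + 0.0624·14.7) = 1.4071/1.3463 = 1.0452 mol/L.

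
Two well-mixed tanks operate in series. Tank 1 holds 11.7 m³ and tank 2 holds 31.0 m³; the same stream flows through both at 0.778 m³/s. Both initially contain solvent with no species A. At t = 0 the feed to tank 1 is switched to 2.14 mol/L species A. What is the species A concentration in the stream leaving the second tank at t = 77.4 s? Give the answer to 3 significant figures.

1.65 mol/L

Time constants: τᵢ = Vᵢ/Q for each well-mixed tank.
τ₁ = 11.7/0.778 = 15.039 s; τ₂ = 31.0/0.778 = 39.846 s.
Solving the cascade with C₁(0)=C₂(0)=0 gives C₂(t) = C_in[1 − (τ₁ e^(−t/τ₁) − τ₂ e^(−t/τ₂))/(τ₁ − τ₂)].
At t = 77.4: e^(−t/τ₁) = 0.0058182, e^(−t/τ₂) = 0.14335.
C₂ = 2.14·[1 − (15.039·0.0058182 − 39.846·0.14335)/(-24.807)] = 2.14·0.77328 = 1.6548 mol/L.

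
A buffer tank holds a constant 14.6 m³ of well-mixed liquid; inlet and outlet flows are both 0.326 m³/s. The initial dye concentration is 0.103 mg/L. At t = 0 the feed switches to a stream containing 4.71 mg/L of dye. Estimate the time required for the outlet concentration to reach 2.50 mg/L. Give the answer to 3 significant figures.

32.9 s

Species balance: V dC/dt = Q(C_in − C) ⇒ τ = V/Q = 44.785 s.
C(t) = C_in + (C₀ − C_in) e^(−t/τ). Set C = 2.50 and solve for t:
e^(−t/τ) = (C − C_in)/(C₀ − C_in) = (2.50 − 4.71)/(0.103 − 4.71) = 0.47970
t = −τ ln(…) = 44.785 × 0.73458 = 32.899 s.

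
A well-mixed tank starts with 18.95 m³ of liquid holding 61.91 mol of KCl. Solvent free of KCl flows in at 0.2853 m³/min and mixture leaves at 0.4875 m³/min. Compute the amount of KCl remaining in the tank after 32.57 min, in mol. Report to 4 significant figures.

Let m(t) be the amount of KCl. Volume: V(t) = V₀ + (Q_in − Q_out) t = 18.95 − 0.202200 t; V(32.57) = 12.3643 m³.
No KCl enters, so dm/dt = −Q_out · (m/V).
dm/m = −Q_out dt/(V₀ − 0.202200 t); integrating gives ln(m/m₀) = −(Q_out/(Q_in−Q_out)) ln(V/V₀).
m = m₀ (V₀/V)^(Q_out/(Q_in−Q_out)) = 61.91 × (18.95/12.3643)^(-2.41098) = 22.1143 mol.

22.11 mol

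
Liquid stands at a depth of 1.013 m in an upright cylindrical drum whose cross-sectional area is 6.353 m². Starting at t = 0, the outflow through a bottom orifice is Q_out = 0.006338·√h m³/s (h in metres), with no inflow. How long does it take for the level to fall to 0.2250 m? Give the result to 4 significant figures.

Unsteady balance on liquid volume: A dh/dt = −0.006338 √h.
This is separable: 2 d(√h)/dt = −0.006338/A, so √h = √h₀ − (0.006338/(2A)) t.
t = 2A(√h₀ − √h)/0.006338 = 2·6.353·(√1.013 − √0.2250)/0.006338
  = 12.7060 × (1.00648 − 0.474342) / 0.006338 = 1066.79 s.

1067 s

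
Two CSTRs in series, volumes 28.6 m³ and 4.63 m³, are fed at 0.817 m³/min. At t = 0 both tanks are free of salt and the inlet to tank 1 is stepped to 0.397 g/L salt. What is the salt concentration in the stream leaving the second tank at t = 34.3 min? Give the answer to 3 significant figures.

0.219 g/L

Time constants: τᵢ = Vᵢ/Q for each well-mixed tank.
τ₁ = 28.6/0.817 = 35.006 min; τ₂ = 4.63/0.817 = 5.6671 min.
Solving the cascade with C₁(0)=C₂(0)=0 gives C₂(t) = C_in[1 − (τ₁ e^(−t/τ₁) − τ₂ e^(−t/τ₂))/(τ₁ − τ₂)].
At t = 34.3: e^(−t/τ₁) = 0.37538, e^(−t/τ₂) = 0.0023520.
C₂ = 0.397·[1 − (35.006·0.37538 − 5.6671·0.0023520)/(29.339)] = 0.397·0.55257 = 0.21937 g/L.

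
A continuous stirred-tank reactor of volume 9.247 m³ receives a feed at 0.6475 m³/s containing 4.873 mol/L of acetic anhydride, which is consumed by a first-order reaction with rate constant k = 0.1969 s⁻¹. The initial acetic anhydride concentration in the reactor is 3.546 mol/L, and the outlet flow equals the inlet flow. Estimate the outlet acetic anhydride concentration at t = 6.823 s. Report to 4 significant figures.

Accumulation = in − out − consumed: V dC/dt = Q C_in − Q C − k V C.
dC/dt = (Q/V) C_in − (Q/V + k) C; effective rate a = Q/V + k = 0.0700227 + 0.1969 = 0.266923 s⁻¹.
C_ss = Q C_in/(Q + kV) = 1.27835 mol/L; C(t) = C_ss + (C₀ − C_ss) e^(−a t).
C(6.823) = 1.27835 + (2.26765)·e^(−0.266923·6.823) = 1.27835 + (2.26765)·0.161829 = 1.64532 mol/L.

1.645 mol/L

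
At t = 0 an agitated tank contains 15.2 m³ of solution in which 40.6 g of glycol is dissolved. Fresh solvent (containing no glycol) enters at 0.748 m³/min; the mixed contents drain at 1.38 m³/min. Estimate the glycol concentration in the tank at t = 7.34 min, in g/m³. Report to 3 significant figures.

1.74 g/m³

Let m(t) be the amount of glycol. Volume: V(t) = V₀ + (Q_in − Q_out) t = 15.2 − 0.63200 t; V(7.34) = 10.561 m³.
Solute balance: dm/dt = 0 − Q_out C = −Q_out m/V(t).
dm/m = −Q_out dt/(V₀ − 0.63200 t); integrating gives ln(m/m₀) = −(Q_out/(Q_in−Q_out)) ln(V/V₀).
m = m₀ (V₀/V)^(Q_out/(Q_in−Q_out)) = 40.6 × (15.2/10.561)^(-2.1835) = 18.333 g.
C = m/V = 18.333/10.561 = 1.7359 g/m³.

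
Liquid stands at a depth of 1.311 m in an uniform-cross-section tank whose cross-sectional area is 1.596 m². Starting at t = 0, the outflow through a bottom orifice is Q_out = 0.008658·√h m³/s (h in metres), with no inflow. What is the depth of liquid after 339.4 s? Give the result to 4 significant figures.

Volume balance on the tank: A dh/dt = −0.008658 √h.
This is separable: 2 d(√h)/dt = −0.008658/A, so √h = √h₀ − (0.008658/(2A)) t.
√h = √1.311 − 0.008658·339.4/(2·1.596) = 1.14499 − 0.920591 = 0.224398.
h = 0.224398² = 0.0503547 m.

0.05035 m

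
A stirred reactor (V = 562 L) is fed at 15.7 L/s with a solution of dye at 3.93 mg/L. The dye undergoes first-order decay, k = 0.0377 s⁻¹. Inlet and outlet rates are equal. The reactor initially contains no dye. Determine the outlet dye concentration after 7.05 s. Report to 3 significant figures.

0.620 mg/L

Accumulation = in − out − consumed: V dC/dt = Q C_in − Q C − k V C.
This is linear with rate a = Q/V + k = 0.065636 s⁻¹.
C_ss = Q C_in/(Q + kV) = 1.6727 mg/L; C(t) = C_ss + (C₀ − C_ss) e^(−a t).
C(7.05) = 1.6727 + (-1.6727)·e^(−0.065636·7.05) = 1.6727 + (-1.6727)·0.62956 = 0.61963 mg/L.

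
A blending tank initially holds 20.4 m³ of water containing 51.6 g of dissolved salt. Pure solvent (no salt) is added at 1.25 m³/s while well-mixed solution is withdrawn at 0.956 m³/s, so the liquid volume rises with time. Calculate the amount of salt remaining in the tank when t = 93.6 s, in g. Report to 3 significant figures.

Let m(t) be the amount of salt. Volume: V(t) = V₀ + (Q_in − Q_out) t = 20.4 + 0.29400 t; V(93.6) = 47.918 m³.
Solute balance: dm/dt = 0 − Q_out C = −Q_out m/V(t).
dm/m = −Q_out dt/(V₀ + 0.29400 t); integrating gives ln(m/m₀) = −(Q_out/(Q_in−Q_out)) ln(V/V₀).
m = m₀ (V₀/V)^(Q_out/(Q_in−Q_out)) = 51.6 × (20.4/47.918)^(3.2517) = 3.2113 g.

3.21 g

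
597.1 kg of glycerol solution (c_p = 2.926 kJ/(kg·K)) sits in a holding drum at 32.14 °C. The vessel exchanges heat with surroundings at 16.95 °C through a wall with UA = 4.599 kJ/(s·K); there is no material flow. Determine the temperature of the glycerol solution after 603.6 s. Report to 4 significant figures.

20.05 °C

M c_p dT/dt = −UA(T − T_amb).
dT/dt = (T_ss − T)/τ with T_ss = T_amb = 16.9500 °C, τ = M c_p/UA = 597.1·2.926/4.599 = 379.890 s.
This is linear first-order; T(t) = T_ss + (T₀ − T_ss) e^(−t/τ).
T(603.6) = 16.9500 + (15.1900)·0.204154 = 20.0511 °C.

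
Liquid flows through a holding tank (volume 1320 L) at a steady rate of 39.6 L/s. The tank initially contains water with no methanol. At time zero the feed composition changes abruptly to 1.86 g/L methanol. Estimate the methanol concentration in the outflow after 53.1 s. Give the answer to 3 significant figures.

1.48 g/L

Species balance on the tank: V dC/dt = Q(C_in − C).
Rewrite as dC/dt + C/τ = C_in/τ, τ = V/Q = 33.333 s.
Integrating: C(t) = C_in + (C₀ − C_in) e^(−t/τ).
C(53.1) = 1.86 + (0 − 1.86)·e^(−53.1/33.333) = 1.86 + (-1.8600)·0.20331 = 1.4818 g/L.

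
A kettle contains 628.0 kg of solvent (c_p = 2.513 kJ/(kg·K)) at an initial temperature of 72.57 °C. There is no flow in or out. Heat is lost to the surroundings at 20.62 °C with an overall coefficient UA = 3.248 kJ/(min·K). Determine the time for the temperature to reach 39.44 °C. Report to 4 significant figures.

493.4 min

First-law balance (no shaft work): M c_p dT/dt = −UA(T − T_amb).
τ = M c_p/UA = 485.888 min; T_ss = T_amb = 20.6200 °C.
T(t) = T_ss + (T₀ − T_ss)e^(−t/τ); set T = 39.44:
t = −τ ln[(T − T_ss)/(T₀ − T_ss)] = −485.888 · ln(0.362271) = 493.352 min.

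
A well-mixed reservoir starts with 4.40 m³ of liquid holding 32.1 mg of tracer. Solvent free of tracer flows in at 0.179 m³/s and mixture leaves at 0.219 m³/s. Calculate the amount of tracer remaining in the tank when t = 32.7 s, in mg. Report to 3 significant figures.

4.65 mg

Total volume: dV/dt = Q_in − Q_out = -0.040000 m³/s, so V(t) = 4.40 − 0.040000 t and V(32.7) = 3.0920 m³.
No tracer enters, so dm/dt = −Q_out · (m/V).
Separate: dm/m = −Q_out dt/V(t) ⇒ ln(m/m₀) = −(Q_out/(Q_in−Q_out)) ln(V/V₀).
m = m₀ (V₀/V)^(Q_out/(Q_in−Q_out)) = 32.1 × (4.40/3.0920)^(-5.4750) = 4.6522 mg.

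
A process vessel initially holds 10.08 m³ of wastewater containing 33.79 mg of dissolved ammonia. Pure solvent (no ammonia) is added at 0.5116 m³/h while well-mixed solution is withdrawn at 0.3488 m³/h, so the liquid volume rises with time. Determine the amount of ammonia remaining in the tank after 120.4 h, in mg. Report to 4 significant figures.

Let m(t) be the amount of ammonia. Volume: V(t) = V₀ + (Q_in − Q_out) t = 10.08 + 0.162800 t; V(120.4) = 29.6811 m³.
Solute balance: dm/dt = 0 − Q_out C = −Q_out m/V(t).
dm/m = −Q_out dt/(V₀ + 0.162800 t); integrating gives ln(m/m₀) = −(Q_out/(Q_in−Q_out)) ln(V/V₀).
m = m₀ (V₀/V)^(Q_out/(Q_in−Q_out)) = 33.79 × (10.08/29.6811)^(2.14251) = 3.34126 mg.

3.341 mg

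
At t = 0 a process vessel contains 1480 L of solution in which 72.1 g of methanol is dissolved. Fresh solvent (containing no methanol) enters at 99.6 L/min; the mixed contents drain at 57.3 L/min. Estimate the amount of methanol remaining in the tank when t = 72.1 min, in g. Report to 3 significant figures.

15.8 g

Let m(t) be the amount of methanol. Volume: V(t) = V₀ + (Q_in − Q_out) t = 1480 + 42.300 t; V(72.1) = 4529.8 L.
Solute balance: dm/dt = 0 − Q_out C = −Q_out m/V(t).
Separate: dm/m = −Q_out dt/V(t) ⇒ ln(m/m₀) = −(Q_out/(Q_in−Q_out)) ln(V/V₀).
m = m₀ (V₀/V)^(Q_out/(Q_in−Q_out)) = 72.1 × (1480/4529.8)^(1.3546) = 15.843 g.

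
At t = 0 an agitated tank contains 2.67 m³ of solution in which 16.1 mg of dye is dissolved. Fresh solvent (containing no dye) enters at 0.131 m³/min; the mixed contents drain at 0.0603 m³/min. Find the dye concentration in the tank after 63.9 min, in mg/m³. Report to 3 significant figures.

0.963 mg/m³

Let m(t) be the amount of dye. Volume: V(t) = V₀ + (Q_in − Q_out) t = 2.67 + 0.070700 t; V(63.9) = 7.1877 m³.
No dye enters, so dm/dt = −Q_out · (m/V).
dm/m = −Q_out dt/(V₀ + 0.070700 t); integrating gives ln(m/m₀) = −(Q_out/(Q_in−Q_out)) ln(V/V₀).
m = m₀ (V₀/V)^(Q_out/(Q_in−Q_out)) = 16.1 × (2.67/7.1877)^(0.85290) = 6.9185 mg.
C = m/V = 6.9185/7.1877 = 0.96254 mg/m³.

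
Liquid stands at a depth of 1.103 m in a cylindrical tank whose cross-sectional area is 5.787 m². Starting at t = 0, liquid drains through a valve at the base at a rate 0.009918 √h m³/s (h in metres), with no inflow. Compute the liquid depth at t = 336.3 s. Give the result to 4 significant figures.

0.5807 m

Volume balance on the tank: A dh/dt = −0.009918 √h.
This is separable: 2 d(√h)/dt = −0.009918/A, so √h = √h₀ − (0.009918/(2A)) t.
√h = √1.103 − 0.009918·336.3/(2·5.787) = 1.05024 − 0.288182 = 0.762056.
h = 0.762056² = 0.580729 m.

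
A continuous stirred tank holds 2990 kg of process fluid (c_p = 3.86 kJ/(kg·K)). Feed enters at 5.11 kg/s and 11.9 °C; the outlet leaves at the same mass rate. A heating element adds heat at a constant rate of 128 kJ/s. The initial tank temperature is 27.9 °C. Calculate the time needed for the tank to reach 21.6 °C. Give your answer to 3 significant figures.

M c_p dT/dt = ṁ c_p (T_in − T) + Q̇.
τ = M/ṁ = 585.13 s; T_ss = T_in + Q̇/(ṁ c_p) = 18.389 °C.
T(t) = T_ss + (T₀ − T_ss) e^(−t/τ). Set T = 21.6:
e^(−t/τ) = (21.6 − 18.389)/(27.9 − 18.389) = 0.33758
t = −585.13 · ln(0.33758) = 635.41 s.

635 s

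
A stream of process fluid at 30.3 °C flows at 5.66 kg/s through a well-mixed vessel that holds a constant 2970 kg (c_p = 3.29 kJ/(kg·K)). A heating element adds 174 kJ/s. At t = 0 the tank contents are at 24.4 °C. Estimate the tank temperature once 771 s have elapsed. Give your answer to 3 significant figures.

36.1 °C

M c_p dT/dt = ṁ c_p (T_in − T) + Q̇.
τ = M/ṁ = 524.73 s; T_ss = T_in + Q̇/(ṁ c_p) = 30.3 + 174/(5.66·3.29) = 39.644 °C.
T approaches T_ss exponentially: T(t) = T_ss + (T₀ − T_ss) e^(−t/τ).
T(771) = 39.644 + (-15.244)·e^(−771/524.73) = 39.644 + (-15.244)·0.23008 = 36.137 °C.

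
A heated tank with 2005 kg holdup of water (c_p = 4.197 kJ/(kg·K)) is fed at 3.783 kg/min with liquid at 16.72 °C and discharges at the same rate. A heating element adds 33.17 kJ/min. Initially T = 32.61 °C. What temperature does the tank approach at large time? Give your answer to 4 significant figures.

18.81 °C

M c_p dT/dt = ṁ c_p (T_in − T) + Q̇.
At steady state dT/dt = 0 ⇒ T_ss = T_in + Q̇/(ṁ c_p) = 16.72 + 33.17/(3.783·4.197) = 18.8092 °C.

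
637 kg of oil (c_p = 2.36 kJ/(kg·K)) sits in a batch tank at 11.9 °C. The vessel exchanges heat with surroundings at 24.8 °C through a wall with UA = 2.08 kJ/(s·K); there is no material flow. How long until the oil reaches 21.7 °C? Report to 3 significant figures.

Unsteady energy balance on the tank contents: M c_p dT/dt = −UA(T − T_amb).
τ = M c_p/UA = 722.75 s; T_ss = T_amb = 24.800 °C.
T(t) = T_ss + (T₀ − T_ss)e^(−t/τ); set T = 21.7:
t = −τ ln[(T − T_ss)/(T₀ − T_ss)] = −722.75 · ln(0.24031) = 1030.5 s.

1030 s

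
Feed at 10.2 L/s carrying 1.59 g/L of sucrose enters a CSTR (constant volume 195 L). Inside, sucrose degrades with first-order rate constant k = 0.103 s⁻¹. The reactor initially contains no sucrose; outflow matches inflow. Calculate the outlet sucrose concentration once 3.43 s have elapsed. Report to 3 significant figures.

0.221 g/L

Accumulation = in − out − consumed: V dC/dt = Q C_in − Q C − k V C.
This is linear with rate a = Q/V + k = 0.15531 s⁻¹.
C_ss = Q C_in/(Q + kV) = 0.53551 g/L; C(t) = C_ss + (C₀ − C_ss) e^(−a t).
C(3.43) = 0.53551 + (-0.53551)·e^(−0.15531·3.43) = 0.53551 + (-0.53551)·0.58701 = 0.22116 g/L.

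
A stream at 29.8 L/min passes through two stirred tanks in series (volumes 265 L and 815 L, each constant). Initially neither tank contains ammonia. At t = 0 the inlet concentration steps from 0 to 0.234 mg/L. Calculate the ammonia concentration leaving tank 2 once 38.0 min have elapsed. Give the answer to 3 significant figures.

0.149 mg/L

Each tank obeys Vᵢ dCᵢ/dt = Q(Cᵢ₋₁ − Cᵢ), so τᵢ = Vᵢ/Q.
τ₁ = 265/29.8 = 8.8926 min; τ₂ = 815/29.8 = 27.349 min.
Tank 1: C₁ = C_in(1 − e^(−t/τ₁)). Tank 2 (τ₁ ≠ τ₂): C₂ = C_in[1 − (τ₁ e^(−t/τ₁) − τ₂ e^(−t/τ₂))/(τ₁ − τ₂)].
At t = 38.0: e^(−t/τ₁) = 0.013937, e^(−t/τ₂) = 0.24921.
C₂ = 0.234·[1 − (8.8926·0.013937 − 27.349·0.24921)/(-18.456)] = 0.234·0.63743 = 0.14916 mg/L.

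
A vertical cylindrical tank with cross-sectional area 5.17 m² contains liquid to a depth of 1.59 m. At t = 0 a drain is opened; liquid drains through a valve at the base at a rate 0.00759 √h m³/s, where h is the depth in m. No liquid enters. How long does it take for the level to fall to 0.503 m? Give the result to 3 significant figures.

Mass balance (ρ constant): A dh/dt = −0.00759 √h.
∫ h^(−1/2) dh = −(0.00759/A) ∫ dt, giving 2√h = 2√h₀ − (0.00759/A) t.
t = 2A(√h₀ − √h)/0.00759 = 2·5.17·(√1.59 − √0.503)/0.00759
  = 10.340 × (1.2610 − 0.70922) / 0.00759 = 751.63 s.

752 s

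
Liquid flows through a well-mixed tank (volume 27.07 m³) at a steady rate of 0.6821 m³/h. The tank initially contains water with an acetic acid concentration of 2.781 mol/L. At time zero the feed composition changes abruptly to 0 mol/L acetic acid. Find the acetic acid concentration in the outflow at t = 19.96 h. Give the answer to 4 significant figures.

1.682 mol/L

Transient balance on the dissolved component: V dC/dt = Q(C_in − C).
Rewrite as dC/dt + C/τ = C_in/τ, τ = V/Q = 39.6863 h.
This is linear first-order; C(t) = C_in + (C₀ − C_in) e^(−t/τ).
C(19.96) = 0 + (2.781 − 0)·e^(−19.96/39.6863) = 0 + (2.78100)·0.604747 = 1.68180 mol/L.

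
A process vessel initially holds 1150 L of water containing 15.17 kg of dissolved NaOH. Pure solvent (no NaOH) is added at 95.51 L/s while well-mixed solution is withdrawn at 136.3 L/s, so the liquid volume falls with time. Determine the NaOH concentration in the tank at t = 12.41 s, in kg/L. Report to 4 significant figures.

0.003391 kg/L

Let m(t) be the amount of NaOH. Volume: V(t) = V₀ + (Q_in − Q_out) t = 1150 − 40.7900 t; V(12.41) = 643.796 L.
No NaOH enters, so dm/dt = −Q_out · (m/V).
Separate: dm/m = −Q_out dt/V(t) ⇒ ln(m/m₀) = −(Q_out/(Q_in−Q_out)) ln(V/V₀).
m = m₀ (V₀/V)^(Q_out/(Q_in−Q_out)) = 15.17 × (1150/643.796)^(-3.34151) = 2.18321 kg.
C = m/V = 2.18321/643.796 = 0.00339115 kg/L.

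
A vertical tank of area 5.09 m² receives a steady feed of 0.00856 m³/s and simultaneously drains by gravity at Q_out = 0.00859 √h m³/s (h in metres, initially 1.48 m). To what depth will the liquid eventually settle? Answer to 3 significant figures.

Level balance: A dh/dt = 0.00856 − 0.00859 √h. Setting dh/dt = 0:
Q_in = 0.00859 √h_ss ⇒ √h_ss = 0.00856/0.00859 = 0.99651.
h_ss = 0.99651² = 0.99303 m. (Since h₀ = 1.48 m > h_ss, the level will fall toward this value.)

0.993 m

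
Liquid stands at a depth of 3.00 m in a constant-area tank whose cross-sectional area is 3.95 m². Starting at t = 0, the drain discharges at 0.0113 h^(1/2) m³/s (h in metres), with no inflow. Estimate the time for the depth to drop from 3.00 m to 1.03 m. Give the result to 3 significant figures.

501 s

Unsteady balance on liquid volume: A dh/dt = −0.0113 √h.
This is separable: 2 d(√h)/dt = −0.0113/A, so √h = √h₀ − (0.0113/(2A)) t.
t = 2A(√h₀ − √h)/0.0113 = 2·3.95·(√3.00 − √1.03)/0.0113
  = 7.9000 × (1.7321 − 1.0149) / 0.0113 = 501.38 s.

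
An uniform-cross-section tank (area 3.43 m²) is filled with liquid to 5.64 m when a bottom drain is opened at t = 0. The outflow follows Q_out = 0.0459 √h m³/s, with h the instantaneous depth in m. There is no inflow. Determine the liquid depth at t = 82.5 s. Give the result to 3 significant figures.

A dh/dt = −Q_out = −0.0459 √h.
This is separable: 2 d(√h)/dt = −0.0459/A, so √h = √h₀ − (0.0459/(2A)) t.
√h = √5.64 − 0.0459·82.5/(2·3.43) = 2.3749 − 0.55200 = 1.8229.
h = 1.8229² = 3.3228 m.

3.32 m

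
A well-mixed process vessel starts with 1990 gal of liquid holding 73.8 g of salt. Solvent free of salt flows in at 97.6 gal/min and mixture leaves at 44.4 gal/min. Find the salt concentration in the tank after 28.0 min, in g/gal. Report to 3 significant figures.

Total volume: dV/dt = Q_in − Q_out = 53.200 gal/min, so V(t) = 1990 + 53.200 t and V(28.0) = 3479.6 gal.
No salt enters, so dm/dt = −Q_out · (m/V).
dm/m = −Q_out dt/(V₀ + 53.200 t); integrating gives ln(m/m₀) = −(Q_out/(Q_in−Q_out)) ln(V/V₀).
m = m₀ (V₀/V)^(Q_out/(Q_in−Q_out)) = 73.8 × (1990/3479.6)^(0.83459) = 46.294 g.
C = m/V = 46.294/3479.6 = 0.013304 g/gal.

0.0133 g/gal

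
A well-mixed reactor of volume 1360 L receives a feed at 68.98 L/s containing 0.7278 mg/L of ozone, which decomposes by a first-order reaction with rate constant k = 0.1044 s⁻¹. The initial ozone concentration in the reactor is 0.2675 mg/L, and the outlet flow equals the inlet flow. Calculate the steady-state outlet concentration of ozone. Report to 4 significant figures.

0.2380 mg/L

Accumulation = in − out − consumed: V dC/dt = Q C_in − Q C − k V C.
At steady state: 0 = Q C_in − (Q + kV) C_ss, so C_ss = Q C_in/(Q + kV).
C_ss = 68.98·0.7278/(68.98 + 0.1044·1360) = 50.2036/210.964 = 0.237973 mg/L.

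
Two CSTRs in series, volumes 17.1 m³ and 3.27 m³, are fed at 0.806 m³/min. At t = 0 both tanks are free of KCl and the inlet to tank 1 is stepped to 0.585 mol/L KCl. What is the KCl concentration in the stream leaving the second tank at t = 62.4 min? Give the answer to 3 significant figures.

0.547 mol/L

Each tank obeys Vᵢ dCᵢ/dt = Q(Cᵢ₋₁ − Cᵢ), so τᵢ = Vᵢ/Q.
τ₁ = 17.1/0.806 = 21.216 min; τ₂ = 3.27/0.806 = 4.0571 min.
Solving the cascade with C₁(0)=C₂(0)=0 gives C₂(t) = C_in[1 − (τ₁ e^(−t/τ₁) − τ₂ e^(−t/τ₂))/(τ₁ − τ₂)].
At t = 62.4: e^(−t/τ₁) = 0.052803, e^(−t/τ₂) = 2.0908e-07.
C₂ = 0.585·[1 − (21.216·0.052803 − 4.0571·2.0908e-07)/(17.159)] = 0.585·0.93471 = 0.54681 mol/L.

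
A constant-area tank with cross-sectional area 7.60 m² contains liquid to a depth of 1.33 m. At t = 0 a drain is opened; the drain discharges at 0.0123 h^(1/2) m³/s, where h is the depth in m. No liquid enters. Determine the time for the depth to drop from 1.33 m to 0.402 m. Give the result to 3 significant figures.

A dh/dt = −Q_out = −0.0123 √h.
Separate and integrate: 2(√h − √h₀) = −(0.0123/A) t.
t = 2A(√h₀ − √h)/0.0123 = 2·7.60·(√1.33 − √0.402)/0.0123
  = 15.200 × (1.1533 − 0.63403) / 0.0123 = 641.64 s.

642 s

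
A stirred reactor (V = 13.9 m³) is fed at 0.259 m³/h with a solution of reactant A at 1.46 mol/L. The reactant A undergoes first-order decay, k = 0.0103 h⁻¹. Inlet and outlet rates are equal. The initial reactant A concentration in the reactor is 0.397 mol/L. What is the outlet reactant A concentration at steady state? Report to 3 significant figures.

Accumulation = in − out − consumed: V dC/dt = Q C_in − Q C − k V C.
At steady state: 0 = Q C_in − (Q + kV) C_ss, so C_ss = Q C_in/(Q + kV).
C_ss = 0.259·1.46/(0.259 + 0.0103·13.9) = 0.37814/0.40217 = 0.94025 mol/L.

0.940 mol/L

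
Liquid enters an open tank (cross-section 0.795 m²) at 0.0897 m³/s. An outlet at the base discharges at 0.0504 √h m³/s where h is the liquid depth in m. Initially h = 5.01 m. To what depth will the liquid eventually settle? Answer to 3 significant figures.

3.17 m

A dh/dt = Q_in − 0.0504 √h. Steady state requires inflow = outflow:
Q_in = 0.0504 √h_ss ⇒ √h_ss = 0.0897/0.0504 = 1.7798.
h_ss = 1.7798² = 3.1676 m. (Since h₀ = 5.01 m > h_ss, the level will fall toward this value.)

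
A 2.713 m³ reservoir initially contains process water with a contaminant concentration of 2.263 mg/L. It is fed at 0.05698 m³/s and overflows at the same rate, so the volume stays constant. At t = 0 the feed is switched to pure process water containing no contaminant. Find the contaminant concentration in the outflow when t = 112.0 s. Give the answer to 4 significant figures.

Species balance on the tank: V dC/dt = Q(C_in − C).
Time constant τ = V/Q = 2.713/0.05698 = 47.6132 s.
Solution: C(t) = C_in + (C₀ − C_in) e^(−t/τ).
C(112.0) = 0 + (2.263 − 0)·e^(−112.0/47.6132) = 0 + (2.26300)·0.0951511 = 0.215327 mg/L.

0.2153 mg/L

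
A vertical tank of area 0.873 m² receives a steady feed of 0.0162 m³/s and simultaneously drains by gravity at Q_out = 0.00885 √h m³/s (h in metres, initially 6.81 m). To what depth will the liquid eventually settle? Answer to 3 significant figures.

A dh/dt = Q_in − 0.00885 √h. Steady state requires inflow = outflow:
Q_in = 0.00885 √h_ss ⇒ √h_ss = 0.0162/0.00885 = 1.8305.
h_ss = 1.8305² = 3.3508 m. (Since h₀ = 6.81 m > h_ss, the level will fall toward this value.)

3.35 m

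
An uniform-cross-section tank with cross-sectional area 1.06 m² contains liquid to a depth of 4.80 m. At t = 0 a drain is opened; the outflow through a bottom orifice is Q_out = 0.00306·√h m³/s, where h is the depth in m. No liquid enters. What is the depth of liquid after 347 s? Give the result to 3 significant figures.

2.86 m

With no inflow, A dh/dt = −0.00306 √h.
∫ h^(−1/2) dh = −(0.00306/A) ∫ dt, giving 2√h = 2√h₀ − (0.00306/A) t.
√h = √4.80 − 0.00306·347/(2·1.06) = 2.1909 − 0.50086 = 1.6900.
h = 1.6900² = 2.8562 m.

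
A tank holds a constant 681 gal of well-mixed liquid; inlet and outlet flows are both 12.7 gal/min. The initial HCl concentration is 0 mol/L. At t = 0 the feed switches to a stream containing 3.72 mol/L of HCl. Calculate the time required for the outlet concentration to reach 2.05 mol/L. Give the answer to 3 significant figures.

42.9 min

Species balance: V dC/dt = Q(C_in − C) ⇒ τ = V/Q = 53.622 min.
C(t) = C_in + (C₀ − C_in) e^(−t/τ). Set C = 2.05 and solve for t:
e^(−t/τ) = (C − C_in)/(C₀ − C_in) = (2.05 − 3.72)/(0 − 3.72) = 0.44892
t = −τ ln(…) = 53.622 × 0.80090 = 42.946 min.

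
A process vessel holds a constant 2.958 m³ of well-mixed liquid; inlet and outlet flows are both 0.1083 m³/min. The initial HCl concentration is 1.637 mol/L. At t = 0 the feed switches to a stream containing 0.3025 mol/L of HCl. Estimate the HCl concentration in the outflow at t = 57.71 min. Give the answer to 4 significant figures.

0.4638 mol/L

Transient balance on the dissolved component: V dC/dt = Q(C_in − C).
Time constant τ = V/Q = 2.958/0.1083 = 27.3130 min.
This is linear first-order; C(t) = C_in + (C₀ − C_in) e^(−t/τ).
C(57.71) = 0.3025 + (1.637 − 0.3025)·e^(−57.71/27.3130) = 0.3025 + (1.33450)·0.120885 = 0.463822 mol/L.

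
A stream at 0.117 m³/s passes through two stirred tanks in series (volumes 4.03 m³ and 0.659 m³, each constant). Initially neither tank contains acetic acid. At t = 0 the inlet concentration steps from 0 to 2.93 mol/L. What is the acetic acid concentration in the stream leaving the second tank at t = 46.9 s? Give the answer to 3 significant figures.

Species balance on tank i: dCᵢ/dt = (Cᵢ₋₁ − Cᵢ)/τᵢ with τᵢ = Vᵢ/Q.
τ₁ = 4.03/0.117 = 34.444 s; τ₂ = 0.659/0.117 = 5.6325 s.
Tank 1: C₁ = C_in(1 − e^(−t/τ₁)). Tank 2 (τ₁ ≠ τ₂): C₂ = C_in[1 − (τ₁ e^(−t/τ₁) − τ₂ e^(−t/τ₂))/(τ₁ − τ₂)].
At t = 46.9: e^(−t/τ₁) = 0.25625, e^(−t/τ₂) = 0.00024197.
C₂ = 2.93·[1 − (34.444·0.25625 − 5.6325·0.00024197)/(28.812)] = 2.93·0.69371 = 2.0326 mol/L.

2.03 mol/L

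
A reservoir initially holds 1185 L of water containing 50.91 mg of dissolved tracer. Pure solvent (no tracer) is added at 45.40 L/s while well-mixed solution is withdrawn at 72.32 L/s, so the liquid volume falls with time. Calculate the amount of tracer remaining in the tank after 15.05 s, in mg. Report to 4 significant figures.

Let m(t) be the amount of tracer. Volume: V(t) = V₀ + (Q_in − Q_out) t = 1185 − 26.9200 t; V(15.05) = 779.854 L.
No tracer enters, so dm/dt = −Q_out · (m/V).
Separate: dm/m = −Q_out dt/V(t) ⇒ ln(m/m₀) = −(Q_out/(Q_in−Q_out)) ln(V/V₀).
m = m₀ (V₀/V)^(Q_out/(Q_in−Q_out)) = 50.91 × (1185/779.854)^(-2.68648) = 16.5446 mg.

16.54 mg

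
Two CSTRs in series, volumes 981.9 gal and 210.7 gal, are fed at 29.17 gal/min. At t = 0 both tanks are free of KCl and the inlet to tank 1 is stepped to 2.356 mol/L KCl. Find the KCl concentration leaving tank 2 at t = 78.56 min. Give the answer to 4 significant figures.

2.065 mol/L

Time constants: τᵢ = Vᵢ/Q for each well-mixed tank.
τ₁ = 981.9/29.17 = 33.6613 min; τ₂ = 210.7/29.17 = 7.22317 min.
Tank 1: C₁ = C_in(1 − e^(−t/τ₁)). Tank 2 (τ₁ ≠ τ₂): C₂ = C_in[1 − (τ₁ e^(−t/τ₁) − τ₂ e^(−t/τ₂))/(τ₁ − τ₂)].
At t = 78.56: e^(−t/τ₁) = 0.0969231, e^(−t/τ₂) = 1.89046e-05.
C₂ = 2.356·[1 − (33.6613·0.0969231 − 7.22317·1.89046e-05)/(26.4381)] = 2.356·0.876602 = 2.06527 mol/L.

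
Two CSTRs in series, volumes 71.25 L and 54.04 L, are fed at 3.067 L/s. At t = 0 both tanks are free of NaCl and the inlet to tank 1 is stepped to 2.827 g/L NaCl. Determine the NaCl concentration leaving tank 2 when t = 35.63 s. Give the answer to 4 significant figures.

Each tank obeys Vᵢ dCᵢ/dt = Q(Cᵢ₋₁ − Cᵢ), so τᵢ = Vᵢ/Q.
τ₁ = 71.25/3.067 = 23.2312 s; τ₂ = 54.04/3.067 = 17.6198 s.
Solving the cascade with C₁(0)=C₂(0)=0 gives C₂(t) = C_in[1 − (τ₁ e^(−t/τ₁) − τ₂ e^(−t/τ₂))/(τ₁ − τ₂)].
At t = 35.63: e^(−t/τ₁) = 0.215733, e^(−t/τ₂) = 0.132370.
C₂ = 2.827·[1 − (23.2312·0.215733 − 17.6198·0.132370)/(5.61135)] = 2.827·0.522506 = 1.47712 g/L.

1.477 g/L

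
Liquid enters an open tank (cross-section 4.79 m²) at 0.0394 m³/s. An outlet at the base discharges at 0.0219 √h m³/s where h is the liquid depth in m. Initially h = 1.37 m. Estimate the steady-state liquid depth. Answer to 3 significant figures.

Accumulation of liquid (constant cross-section A): A dh/dt = Q_in − 0.0219 √h. At steady state dh/dt = 0:
Q_in = 0.0219 √h_ss ⇒ √h_ss = 0.0394/0.0219 = 1.7991.
h_ss = 1.7991² = 3.2367 m. (Since h₀ = 1.37 m < h_ss, the level will rise toward this value.)

3.24 m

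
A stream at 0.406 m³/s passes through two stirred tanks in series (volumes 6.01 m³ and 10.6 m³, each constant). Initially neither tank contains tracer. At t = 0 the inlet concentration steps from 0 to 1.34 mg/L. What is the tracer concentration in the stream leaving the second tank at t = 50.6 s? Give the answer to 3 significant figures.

Each tank obeys Vᵢ dCᵢ/dt = Q(Cᵢ₋₁ − Cᵢ), so τᵢ = Vᵢ/Q.
τ₁ = 6.01/0.406 = 14.803 s; τ₂ = 10.6/0.406 = 26.108 s.
Solving the cascade with C₁(0)=C₂(0)=0 gives C₂(t) = C_in[1 − (τ₁ e^(−t/τ₁) − τ₂ e^(−t/τ₂))/(τ₁ − τ₂)].
At t = 50.6: e^(−t/τ₁) = 0.032770, e^(−t/τ₂) = 0.14398.
C₂ = 1.34·[1 − (14.803·0.032770 − 26.108·0.14398)/(-11.305)] = 1.34·0.71040 = 0.95194 mg/L.

0.952 mg/L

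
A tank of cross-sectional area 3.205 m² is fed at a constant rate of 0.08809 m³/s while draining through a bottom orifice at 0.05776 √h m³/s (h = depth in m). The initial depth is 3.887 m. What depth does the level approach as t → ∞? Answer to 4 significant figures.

2.326 m

A dh/dt = Q_in − 0.05776 √h. Steady state requires inflow = outflow:
Q_in = 0.05776 √h_ss ⇒ √h_ss = 0.08809/0.05776 = 1.52510.
h_ss = 1.52510² = 2.32594 m. (Since h₀ = 3.887 m > h_ss, the level will fall toward this value.)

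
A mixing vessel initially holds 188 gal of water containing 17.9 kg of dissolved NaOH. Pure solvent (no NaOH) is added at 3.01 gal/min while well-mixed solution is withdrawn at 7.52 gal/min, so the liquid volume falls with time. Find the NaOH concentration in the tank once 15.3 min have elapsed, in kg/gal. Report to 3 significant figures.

0.0702 kg/gal

Total volume: dV/dt = Q_in − Q_out = -4.5100 gal/min, so V(t) = 188 − 4.5100 t and V(15.3) = 119.00 gal.
Solute balance: dm/dt = 0 − Q_out C = −Q_out m/V(t).
dm/m = −Q_out dt/(V₀ − 4.5100 t); integrating gives ln(m/m₀) = −(Q_out/(Q_in−Q_out)) ln(V/V₀).
m = m₀ (V₀/V)^(Q_out/(Q_in−Q_out)) = 17.9 × (188/119.00)^(-1.6674) = 8.3497 kg.
C = m/V = 8.3497/119.00 = 0.070167 kg/gal.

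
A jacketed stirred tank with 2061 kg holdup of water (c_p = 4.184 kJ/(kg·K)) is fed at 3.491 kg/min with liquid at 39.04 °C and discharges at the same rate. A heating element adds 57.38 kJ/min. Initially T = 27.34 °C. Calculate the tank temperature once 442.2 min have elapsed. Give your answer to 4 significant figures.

M c_p dT/dt = ṁ c_p (T_in − T) + Q̇.
Rearrange: dT/dt = (T_ss − T)/τ with τ = M/ṁ = 590.375 min and T_ss = T_in + Q̇/(ṁ c_p) = 42.9684 °C.
T approaches T_ss exponentially: T(t) = T_ss + (T₀ − T_ss) e^(−t/τ).
T(442.2) = 42.9684 + (-15.6284)·e^(−442.2/590.375) = 42.9684 + (-15.6284)·0.472832 = 35.5788 °C.

35.58 °C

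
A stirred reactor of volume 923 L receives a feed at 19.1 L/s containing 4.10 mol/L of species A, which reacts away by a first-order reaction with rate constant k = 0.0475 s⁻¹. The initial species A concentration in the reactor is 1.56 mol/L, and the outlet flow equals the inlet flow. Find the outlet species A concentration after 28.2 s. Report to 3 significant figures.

Species balance: V dC/dt = Q C_in − Q C − k V C.
dC/dt = (Q/V) C_in − (Q/V + k) C; effective rate a = Q/V + k = 0.020693 + 0.0475 = 0.068193 s⁻¹.
C_ss = Q C_in/(Q + kV) = 1.2442 mol/L; C(t) = C_ss + (C₀ − C_ss) e^(−a t).
C(28.2) = 1.2442 + (0.31585)·e^(−0.068193·28.2) = 1.2442 + (0.31585)·0.14616 = 1.2903 mol/L.

1.29 mol/L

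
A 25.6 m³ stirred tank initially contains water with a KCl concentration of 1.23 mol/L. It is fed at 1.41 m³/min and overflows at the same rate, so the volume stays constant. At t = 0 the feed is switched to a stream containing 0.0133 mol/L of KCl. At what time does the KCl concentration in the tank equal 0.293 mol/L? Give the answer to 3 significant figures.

26.7 min

Species balance: V dC/dt = Q(C_in − C) ⇒ τ = V/Q = 18.156 min.
C(t) = C_in + (C₀ − C_in) e^(−t/τ). Set C = 0.293 and solve for t:
e^(−t/τ) = (C − C_in)/(C₀ − C_in) = (0.293 − 0.0133)/(1.23 − 0.0133) = 0.22988
t = −τ ln(…) = 18.156 × 1.4702 = 26.693 min.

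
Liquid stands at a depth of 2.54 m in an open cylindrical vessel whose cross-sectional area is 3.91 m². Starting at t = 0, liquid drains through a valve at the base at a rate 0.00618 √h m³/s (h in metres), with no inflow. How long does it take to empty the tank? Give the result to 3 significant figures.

2020 s

With no inflow, A dh/dt = −0.00618 √h.
This is separable: 2 d(√h)/dt = −0.00618/A, so √h = √h₀ − (0.00618/(2A)) t.
Set h = 0: 2√h₀ = (0.00618/A) t_empty ⇒ t_empty = 2A√h₀/0.00618.
t_empty = 2·3.91·√2.54/0.00618 = 7.8200·1.5937/0.00618 = 2016.7 s.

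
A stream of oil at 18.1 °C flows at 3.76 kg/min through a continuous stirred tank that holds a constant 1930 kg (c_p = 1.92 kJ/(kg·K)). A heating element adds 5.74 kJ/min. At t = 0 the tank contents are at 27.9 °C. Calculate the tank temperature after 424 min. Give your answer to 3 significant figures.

22.8 °C

M c_p dT/dt = ṁ c_p (T_in − T) + Q̇.
Rearrange: dT/dt = (T_ss − T)/τ with τ = M/ṁ = 513.30 min and T_ss = T_in + Q̇/(ṁ c_p) = 18.895 °C.
T approaches T_ss exponentially: T(t) = T_ss + (T₀ − T_ss) e^(−t/τ).
T(424) = 18.895 + (9.0049)·e^(−424/513.30) = 18.895 + (9.0049)·0.43778 = 22.837 °C.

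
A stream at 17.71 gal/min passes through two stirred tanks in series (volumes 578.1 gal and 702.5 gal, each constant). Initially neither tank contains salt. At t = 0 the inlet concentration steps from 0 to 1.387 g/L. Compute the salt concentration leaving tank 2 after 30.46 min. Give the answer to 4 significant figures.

0.2879 g/L

Each tank obeys Vᵢ dCᵢ/dt = Q(Cᵢ₋₁ − Cᵢ), so τᵢ = Vᵢ/Q.
τ₁ = 578.1/17.71 = 32.6426 min; τ₂ = 702.5/17.71 = 39.6669 min.
Tank 1: C₁ = C_in(1 − e^(−t/τ₁)). Tank 2 (τ₁ ≠ τ₂): C₂ = C_in[1 − (τ₁ e^(−t/τ₁) − τ₂ e^(−t/τ₂))/(τ₁ − τ₂)].
At t = 30.46: e^(−t/τ₁) = 0.393318, e^(−t/τ₂) = 0.463988.
C₂ = 1.387·[1 − (32.6426·0.393318 − 39.6669·0.463988)/(-7.02428)] = 1.387·0.207598 = 0.287938 g/L.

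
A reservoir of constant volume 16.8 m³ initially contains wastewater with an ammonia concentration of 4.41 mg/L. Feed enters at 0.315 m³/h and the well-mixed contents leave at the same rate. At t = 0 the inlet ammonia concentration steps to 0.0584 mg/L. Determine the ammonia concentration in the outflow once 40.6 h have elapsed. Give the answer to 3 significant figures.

2.09 mg/L

Accumulation = in − out for the solute gives V dC/dt = Q(C_in − C).
Time constant τ = V/Q = 16.8/0.315 = 53.333 h.
This is linear first-order; C(t) = C_in + (C₀ − C_in) e^(−t/τ).
C(40.6) = 0.0584 + (4.41 − 0.0584)·e^(−40.6/53.333) = 0.0584 + (4.3516)·0.46708 = 2.0910 mg/L.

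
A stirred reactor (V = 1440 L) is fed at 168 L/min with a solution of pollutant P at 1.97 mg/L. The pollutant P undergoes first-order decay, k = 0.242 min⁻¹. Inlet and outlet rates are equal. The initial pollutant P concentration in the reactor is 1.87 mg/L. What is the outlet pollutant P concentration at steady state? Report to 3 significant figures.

0.641 mg/L

V dC/dt = Q(C_in − C) − k V C.
Steady state (dC/dt = 0): C_ss = Q C_in/(Q + kV) = C_in/(1 + kV/Q).
C_ss = 168·1.97/(168 + 0.242·1440) = 330.96/516.48 = 0.64080 mg/L.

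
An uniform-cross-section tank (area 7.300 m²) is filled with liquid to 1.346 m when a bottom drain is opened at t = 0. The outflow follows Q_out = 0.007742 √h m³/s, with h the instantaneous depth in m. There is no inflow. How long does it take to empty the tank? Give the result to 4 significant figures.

2188 s

A dh/dt = −Q_out = −0.007742 √h.
This is separable: 2 d(√h)/dt = −0.007742/A, so √h = √h₀ − (0.007742/(2A)) t.
Tank is empty when √h = 0: t_empty = 2A√h₀/0.007742.
t_empty = 2·7.300·√1.346/0.007742 = 14.6000·1.16017/0.007742 = 2187.87 s.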